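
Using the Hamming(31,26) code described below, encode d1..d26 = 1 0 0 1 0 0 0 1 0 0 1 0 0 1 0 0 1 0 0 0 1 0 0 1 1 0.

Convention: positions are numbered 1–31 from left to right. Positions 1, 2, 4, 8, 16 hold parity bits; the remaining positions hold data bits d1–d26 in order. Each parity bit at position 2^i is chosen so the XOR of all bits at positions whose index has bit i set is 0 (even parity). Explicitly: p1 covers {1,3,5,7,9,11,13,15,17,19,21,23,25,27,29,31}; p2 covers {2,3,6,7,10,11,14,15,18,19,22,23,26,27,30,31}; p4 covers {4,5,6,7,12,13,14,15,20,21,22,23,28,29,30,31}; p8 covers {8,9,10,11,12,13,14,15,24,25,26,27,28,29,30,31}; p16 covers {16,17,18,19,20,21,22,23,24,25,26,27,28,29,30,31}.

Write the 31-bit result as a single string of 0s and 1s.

1110001100010011001001000100110

Place data at non-parity positions: p1 p2 1 p4 0 0 1 p8 0 0 0 1 0 0 1 p16 0 0 1 0 0 1 0 0 0 1 0 0 1 1 0
p1 (pos 1,3,5,7,9,11,13,15,17,19,21,23,25,27,29,31): XOR of data positions = 1⊕0⊕1⊕0⊕0⊕0⊕1⊕0⊕1⊕0⊕0⊕0⊕0⊕1⊕0 = 1
p2 (pos 2,3,6,7,10,11,14,15,18,19,22,23,26,27,30,31): XOR of data positions = 1⊕0⊕1⊕0⊕0⊕0⊕1⊕0⊕1⊕1⊕0⊕1⊕0⊕1⊕0 = 1
p4 (pos 4,5,6,7,12,13,14,15,20,21,22,23,28,29,30,31): XOR of data positions = 0⊕0⊕1⊕1⊕0⊕0⊕1⊕0⊕0⊕1⊕0⊕0⊕1⊕1⊕0 = 0
p8 (pos 8,9,10,11,12,13,14,15,24,25,26,27,28,29,30,31): XOR of data positions = 0⊕0⊕0⊕1⊕0⊕0⊕1⊕0⊕0⊕1⊕0⊕0⊕1⊕1⊕0 = 1
p16 (pos 16,17,18,19,20,21,22,23,24,25,26,27,28,29,30,31): XOR of data positions = 0⊕0⊕1⊕0⊕0⊕1⊕0⊕0⊕0⊕1⊕0⊕0⊕1⊕1⊕0 = 1
Codeword: 1110001100010011001001000100110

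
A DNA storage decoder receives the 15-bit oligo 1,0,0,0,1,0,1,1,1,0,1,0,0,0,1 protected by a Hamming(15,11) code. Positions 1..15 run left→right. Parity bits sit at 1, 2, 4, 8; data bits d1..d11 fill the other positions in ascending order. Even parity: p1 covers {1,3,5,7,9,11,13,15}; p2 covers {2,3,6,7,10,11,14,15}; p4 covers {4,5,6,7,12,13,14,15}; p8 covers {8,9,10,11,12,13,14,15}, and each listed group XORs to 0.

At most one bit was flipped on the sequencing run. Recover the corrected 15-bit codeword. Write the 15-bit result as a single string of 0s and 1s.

100011111010001

s1 (pos 1,3,5,7,9,11,13,15): 1⊕0⊕1⊕1⊕1⊕1⊕0⊕1 = 0
s2 (pos 2,3,6,7,10,11,14,15): 0⊕0⊕0⊕1⊕0⊕1⊕0⊕1 = 1
s4 (pos 4,5,6,7,12,13,14,15): 0⊕1⊕0⊕1⊕0⊕0⊕0⊕1 = 1
s8 (pos 8,9,10,11,12,13,14,15): 1⊕1⊕0⊕1⊕0⊕0⊕0⊕1 = 0
Syndrome s8…s1 = 0110 → error at position 6.
Flip position 6: 100010111010001 → 100011111010001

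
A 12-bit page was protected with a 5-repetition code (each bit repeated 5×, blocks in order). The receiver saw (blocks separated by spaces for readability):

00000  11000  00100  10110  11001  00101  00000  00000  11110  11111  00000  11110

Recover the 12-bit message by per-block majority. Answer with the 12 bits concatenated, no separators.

000110001101

Block 1 (00000): 0 ones → 0
Block 2 (11000): 2 ones → 0
Block 3 (00100): 1 one → 0
Block 4 (10110): 3 ones → 1
Block 5 (11001): 3 ones → 1
Block 6 (00101): 2 ones → 0
Block 7 (00000): 0 ones → 0
Block 8 (00000): 0 ones → 0
Block 9 (11110): 4 ones → 1
Block 10 (11111): 5 ones → 1
Block 11 (00000): 0 ones → 0
Block 12 (11110): 4 ones → 1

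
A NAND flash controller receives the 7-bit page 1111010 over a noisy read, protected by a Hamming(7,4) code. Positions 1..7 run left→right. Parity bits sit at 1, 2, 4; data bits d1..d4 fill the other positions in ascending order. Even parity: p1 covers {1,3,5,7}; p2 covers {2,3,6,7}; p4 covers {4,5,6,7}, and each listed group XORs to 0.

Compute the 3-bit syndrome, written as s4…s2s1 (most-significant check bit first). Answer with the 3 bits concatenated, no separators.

010

s1 (pos 1,3,5,7): 1⊕1⊕0⊕0 = 0
s2 (pos 2,3,6,7): 1⊕1⊕1⊕0 = 1
s4 (pos 4,5,6,7): 1⊕0⊕1⊕0 = 0
Syndrome s4…s1 = 010 → error at position 2.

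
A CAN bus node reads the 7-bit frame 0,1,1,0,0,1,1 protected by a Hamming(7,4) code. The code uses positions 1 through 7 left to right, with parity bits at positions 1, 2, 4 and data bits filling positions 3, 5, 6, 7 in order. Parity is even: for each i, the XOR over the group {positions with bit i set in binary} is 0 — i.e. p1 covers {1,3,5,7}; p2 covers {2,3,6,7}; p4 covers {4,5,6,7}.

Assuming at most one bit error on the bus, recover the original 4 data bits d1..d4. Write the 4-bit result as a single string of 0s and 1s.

1011

s1 (pos 1,3,5,7): 0⊕1⊕0⊕1 = 0
s2 (pos 2,3,6,7): 1⊕1⊕1⊕1 = 0
s4 (pos 4,5,6,7): 0⊕0⊕1⊕1 = 0
Syndrome s4…s1 = 000 → no error.
Read data bits from positions 3,5,6,7: 1011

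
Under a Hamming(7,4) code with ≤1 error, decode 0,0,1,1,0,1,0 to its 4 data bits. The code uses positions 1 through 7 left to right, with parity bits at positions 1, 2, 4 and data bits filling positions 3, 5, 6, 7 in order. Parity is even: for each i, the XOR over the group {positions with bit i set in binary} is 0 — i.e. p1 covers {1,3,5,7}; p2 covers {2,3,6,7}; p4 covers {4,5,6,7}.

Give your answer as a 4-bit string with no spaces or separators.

1010

s1 (pos 1,3,5,7): 0⊕1⊕0⊕0 = 1
s2 (pos 2,3,6,7): 0⊕1⊕1⊕0 = 0
s4 (pos 4,5,6,7): 1⊕0⊕1⊕0 = 0
Syndrome s4…s1 = 001 → error at position 1.
Flip position 1: 0011010 → 1011010
Read data bits from positions 3,5,6,7: 1010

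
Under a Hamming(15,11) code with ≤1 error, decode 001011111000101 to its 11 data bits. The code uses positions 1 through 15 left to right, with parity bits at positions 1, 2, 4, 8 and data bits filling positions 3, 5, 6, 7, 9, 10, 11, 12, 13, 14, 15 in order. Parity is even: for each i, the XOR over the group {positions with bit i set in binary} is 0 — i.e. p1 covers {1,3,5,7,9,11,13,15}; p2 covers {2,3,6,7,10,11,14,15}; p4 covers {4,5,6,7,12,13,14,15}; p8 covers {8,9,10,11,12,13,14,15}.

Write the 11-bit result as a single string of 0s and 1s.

s1 (pos 1,3,5,7,9,11,13,15): 0⊕1⊕1⊕1⊕1⊕0⊕1⊕1 = 0
s2 (pos 2,3,6,7,10,11,14,15): 0⊕1⊕1⊕1⊕0⊕0⊕0⊕1 = 0
s4 (pos 4,5,6,7,12,13,14,15): 0⊕1⊕1⊕1⊕0⊕1⊕0⊕1 = 1
s8 (pos 8,9,10,11,12,13,14,15): 1⊕1⊕0⊕0⊕0⊕1⊕0⊕1 = 0
Syndrome s8…s1 = 0100 → error at position 4.
Flip position 4: 001011111000101 → 001111111000101
Read data bits from positions 3,5,6,7,9,10,11,12,13,14,15: 11111000101

11111000101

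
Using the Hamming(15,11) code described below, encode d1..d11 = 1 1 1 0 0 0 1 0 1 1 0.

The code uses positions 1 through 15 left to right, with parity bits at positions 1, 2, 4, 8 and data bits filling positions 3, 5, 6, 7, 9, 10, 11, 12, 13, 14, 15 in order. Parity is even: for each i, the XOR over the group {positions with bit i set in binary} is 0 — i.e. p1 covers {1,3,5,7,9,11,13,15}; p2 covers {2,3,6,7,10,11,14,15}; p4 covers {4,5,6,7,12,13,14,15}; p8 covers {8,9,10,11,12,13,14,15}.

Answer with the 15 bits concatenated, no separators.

Place data at non-parity positions: p1 p2 1 p4 1 1 0 p8 0 0 1 0 1 1 0
p1 (pos 1,3,5,7,9,11,13,15): XOR of data positions = 1⊕1⊕0⊕0⊕1⊕1⊕0 = 0
p2 (pos 2,3,6,7,10,11,14,15): XOR of data positions = 1⊕1⊕0⊕0⊕1⊕1⊕0 = 0
p4 (pos 4,5,6,7,12,13,14,15): XOR of data positions = 1⊕1⊕0⊕0⊕1⊕1⊕0 = 0
p8 (pos 8,9,10,11,12,13,14,15): XOR of data positions = 0⊕0⊕1⊕0⊕1⊕1⊕0 = 1
Codeword: 001011010010110

001011010010110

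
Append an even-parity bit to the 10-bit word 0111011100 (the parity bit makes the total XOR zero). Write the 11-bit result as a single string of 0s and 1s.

01110111000

XOR of the 10 data bits: 0⊕1⊕1⊕1⊕0⊕1⊕1⊕1⊕0⊕0 = 0
Parity bit = 0 (so all 11 bits XOR to 0).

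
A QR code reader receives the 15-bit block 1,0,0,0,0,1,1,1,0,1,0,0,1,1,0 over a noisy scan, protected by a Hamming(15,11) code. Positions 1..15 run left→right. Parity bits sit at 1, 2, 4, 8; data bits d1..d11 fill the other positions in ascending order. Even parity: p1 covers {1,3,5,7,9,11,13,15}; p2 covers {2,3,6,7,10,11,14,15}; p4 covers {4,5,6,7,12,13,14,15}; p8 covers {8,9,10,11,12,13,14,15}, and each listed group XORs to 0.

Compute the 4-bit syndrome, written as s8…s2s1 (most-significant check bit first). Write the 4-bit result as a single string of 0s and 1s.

0001

s1 (pos 1,3,5,7,9,11,13,15): 1⊕0⊕0⊕1⊕0⊕0⊕1⊕0 = 1
s2 (pos 2,3,6,7,10,11,14,15): 0⊕0⊕1⊕1⊕1⊕0⊕1⊕0 = 0
s4 (pos 4,5,6,7,12,13,14,15): 0⊕0⊕1⊕1⊕0⊕1⊕1⊕0 = 0
s8 (pos 8,9,10,11,12,13,14,15): 1⊕0⊕1⊕0⊕0⊕1⊕1⊕0 = 0
Syndrome s8…s1 = 0001 → error at position 1.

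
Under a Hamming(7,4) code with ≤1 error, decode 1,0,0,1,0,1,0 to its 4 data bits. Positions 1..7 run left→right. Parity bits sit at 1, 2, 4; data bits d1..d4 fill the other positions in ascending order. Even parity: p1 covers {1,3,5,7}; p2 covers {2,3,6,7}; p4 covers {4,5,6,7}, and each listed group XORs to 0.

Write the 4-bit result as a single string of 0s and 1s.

s1 (pos 1,3,5,7): 1⊕0⊕0⊕0 = 1
s2 (pos 2,3,6,7): 0⊕0⊕1⊕0 = 1
s4 (pos 4,5,6,7): 1⊕0⊕1⊕0 = 0
Syndrome s4…s1 = 011 → error at position 3.
Flip position 3: 1001010 → 1011010
Read data bits from positions 3,5,6,7: 1010

1010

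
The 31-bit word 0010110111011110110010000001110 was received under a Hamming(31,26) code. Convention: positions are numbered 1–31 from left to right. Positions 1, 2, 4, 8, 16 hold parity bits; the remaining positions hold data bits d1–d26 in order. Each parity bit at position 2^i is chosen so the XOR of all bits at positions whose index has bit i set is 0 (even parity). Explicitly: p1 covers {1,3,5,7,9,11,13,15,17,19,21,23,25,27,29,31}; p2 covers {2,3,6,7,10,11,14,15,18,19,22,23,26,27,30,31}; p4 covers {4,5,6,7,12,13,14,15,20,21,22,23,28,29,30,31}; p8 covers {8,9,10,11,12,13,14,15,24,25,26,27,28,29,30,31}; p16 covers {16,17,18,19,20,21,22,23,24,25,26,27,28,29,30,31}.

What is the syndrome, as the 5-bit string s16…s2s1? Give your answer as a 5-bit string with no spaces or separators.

00010

s1 (pos 1,3,5,7,9,11,13,15,17,19,21,23,25,27,29,31): 0⊕1⊕1⊕0⊕1⊕0⊕1⊕1⊕1⊕0⊕1⊕0⊕0⊕0⊕1⊕0 = 0
s2 (pos 2,3,6,7,10,11,14,15,18,19,22,23,26,27,30,31): 0⊕1⊕1⊕0⊕1⊕0⊕1⊕1⊕1⊕0⊕0⊕0⊕0⊕0⊕1⊕0 = 1
s4 (pos 4,5,6,7,12,13,14,15,20,21,22,23,28,29,30,31): 0⊕1⊕1⊕0⊕1⊕1⊕1⊕1⊕0⊕1⊕0⊕0⊕1⊕1⊕1⊕0 = 0
s8 (pos 8,9,10,11,12,13,14,15,24,25,26,27,28,29,30,31): 1⊕1⊕1⊕0⊕1⊕1⊕1⊕1⊕0⊕0⊕0⊕0⊕1⊕1⊕1⊕0 = 0
s16 (pos 16,17,18,19,20,21,22,23,24,25,26,27,28,29,30,31): 0⊕1⊕1⊕0⊕0⊕1⊕0⊕0⊕0⊕0⊕0⊕0⊕1⊕1⊕1⊕0 = 0
Syndrome s16…s1 = 00010 → error at position 2.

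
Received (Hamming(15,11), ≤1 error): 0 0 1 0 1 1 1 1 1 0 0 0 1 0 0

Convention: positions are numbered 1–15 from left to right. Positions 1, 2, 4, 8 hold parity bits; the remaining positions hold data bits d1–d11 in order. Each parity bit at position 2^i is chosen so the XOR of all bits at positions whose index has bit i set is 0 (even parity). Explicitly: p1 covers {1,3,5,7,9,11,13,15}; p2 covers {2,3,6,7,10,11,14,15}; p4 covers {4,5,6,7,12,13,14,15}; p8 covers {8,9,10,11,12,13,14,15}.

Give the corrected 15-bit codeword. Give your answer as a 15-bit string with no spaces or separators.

s1 (pos 1,3,5,7,9,11,13,15): 0⊕1⊕1⊕1⊕1⊕0⊕1⊕0 = 1
s2 (pos 2,3,6,7,10,11,14,15): 0⊕1⊕1⊕1⊕0⊕0⊕0⊕0 = 1
s4 (pos 4,5,6,7,12,13,14,15): 0⊕1⊕1⊕1⊕0⊕1⊕0⊕0 = 0
s8 (pos 8,9,10,11,12,13,14,15): 1⊕1⊕0⊕0⊕0⊕1⊕0⊕0 = 1
Syndrome s8…s1 = 1011 → error at position 11.
Flip position 11: 001011111000100 → 001011111010100

001011111010100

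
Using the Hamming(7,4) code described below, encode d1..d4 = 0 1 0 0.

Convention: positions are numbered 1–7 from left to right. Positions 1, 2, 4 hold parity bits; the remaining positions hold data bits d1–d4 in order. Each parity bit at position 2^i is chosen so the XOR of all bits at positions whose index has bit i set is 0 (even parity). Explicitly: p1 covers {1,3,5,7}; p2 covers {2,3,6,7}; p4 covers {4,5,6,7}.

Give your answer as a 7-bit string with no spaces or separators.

Place data at non-parity positions: p1 p2 0 p4 1 0 0
p1 (pos 1,3,5,7): XOR of data positions = 0⊕1⊕0 = 1
p2 (pos 2,3,6,7): XOR of data positions = 0⊕0⊕0 = 0
p4 (pos 4,5,6,7): XOR of data positions = 1⊕0⊕0 = 1
Codeword: 1001100

1001100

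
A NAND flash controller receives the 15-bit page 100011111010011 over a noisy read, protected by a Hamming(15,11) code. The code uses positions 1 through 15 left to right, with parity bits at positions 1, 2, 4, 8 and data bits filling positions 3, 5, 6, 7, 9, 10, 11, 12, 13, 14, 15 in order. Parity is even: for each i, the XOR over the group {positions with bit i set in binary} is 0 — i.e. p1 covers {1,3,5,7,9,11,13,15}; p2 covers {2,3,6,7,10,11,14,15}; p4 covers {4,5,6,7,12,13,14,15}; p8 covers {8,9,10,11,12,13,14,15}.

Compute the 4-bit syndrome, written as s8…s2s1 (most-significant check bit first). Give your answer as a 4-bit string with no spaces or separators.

s1 (pos 1,3,5,7,9,11,13,15): 1⊕0⊕1⊕1⊕1⊕1⊕0⊕1 = 0
s2 (pos 2,3,6,7,10,11,14,15): 0⊕0⊕1⊕1⊕0⊕1⊕1⊕1 = 1
s4 (pos 4,5,6,7,12,13,14,15): 0⊕1⊕1⊕1⊕0⊕0⊕1⊕1 = 1
s8 (pos 8,9,10,11,12,13,14,15): 1⊕1⊕0⊕1⊕0⊕0⊕1⊕1 = 1
Syndrome s8…s1 = 1110 → error at position 14.

1110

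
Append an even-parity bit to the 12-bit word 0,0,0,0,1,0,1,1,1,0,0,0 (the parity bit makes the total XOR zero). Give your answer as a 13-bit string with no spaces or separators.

0000101110000

XOR of the 12 data bits: 0⊕0⊕0⊕0⊕1⊕0⊕1⊕1⊕1⊕0⊕0⊕0 = 0
Parity bit = 0 (so all 13 bits XOR to 0).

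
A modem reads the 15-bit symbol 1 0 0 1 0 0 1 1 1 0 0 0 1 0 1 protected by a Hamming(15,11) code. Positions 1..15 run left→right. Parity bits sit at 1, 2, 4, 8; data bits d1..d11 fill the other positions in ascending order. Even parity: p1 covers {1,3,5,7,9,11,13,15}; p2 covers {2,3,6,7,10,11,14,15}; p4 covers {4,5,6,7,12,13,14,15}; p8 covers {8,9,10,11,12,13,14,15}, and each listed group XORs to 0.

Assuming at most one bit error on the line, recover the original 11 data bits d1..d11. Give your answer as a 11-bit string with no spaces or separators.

00011000101

s1 (pos 1,3,5,7,9,11,13,15): 1⊕0⊕0⊕1⊕1⊕0⊕1⊕1 = 1
s2 (pos 2,3,6,7,10,11,14,15): 0⊕0⊕0⊕1⊕0⊕0⊕0⊕1 = 0
s4 (pos 4,5,6,7,12,13,14,15): 1⊕0⊕0⊕1⊕0⊕1⊕0⊕1 = 0
s8 (pos 8,9,10,11,12,13,14,15): 1⊕1⊕0⊕0⊕0⊕1⊕0⊕1 = 0
Syndrome s8…s1 = 0001 → error at position 1.
Flip position 1: 100100111000101 → 000100111000101
Read data bits from positions 3,5,6,7,9,10,11,12,13,14,15: 00011000101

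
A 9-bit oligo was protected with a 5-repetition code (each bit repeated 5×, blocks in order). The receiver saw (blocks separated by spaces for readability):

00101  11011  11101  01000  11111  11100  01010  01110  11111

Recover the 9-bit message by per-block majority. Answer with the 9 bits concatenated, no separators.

011011011

Block 1 (00101): 2 ones → 0
Block 2 (11011): 4 ones → 1
Block 3 (11101): 4 ones → 1
Block 4 (01000): 1 one → 0
Block 5 (11111): 5 ones → 1
Block 6 (11100): 3 ones → 1
Block 7 (01010): 2 ones → 0
Block 8 (01110): 3 ones → 1
Block 9 (11111): 5 ones → 1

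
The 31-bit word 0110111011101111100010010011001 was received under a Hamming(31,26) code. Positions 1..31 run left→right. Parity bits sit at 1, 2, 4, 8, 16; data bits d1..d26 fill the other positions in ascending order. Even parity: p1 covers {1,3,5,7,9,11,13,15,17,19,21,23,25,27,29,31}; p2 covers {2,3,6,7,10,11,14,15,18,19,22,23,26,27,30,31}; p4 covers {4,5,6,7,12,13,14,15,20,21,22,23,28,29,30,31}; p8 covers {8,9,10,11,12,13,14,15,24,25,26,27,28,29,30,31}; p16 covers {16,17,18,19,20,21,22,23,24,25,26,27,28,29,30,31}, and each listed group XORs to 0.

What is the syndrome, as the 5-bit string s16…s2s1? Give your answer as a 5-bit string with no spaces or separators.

s1 (pos 1,3,5,7,9,11,13,15,17,19,21,23,25,27,29,31): 0⊕1⊕1⊕1⊕1⊕1⊕1⊕1⊕1⊕0⊕1⊕0⊕0⊕1⊕0⊕1 = 1
s2 (pos 2,3,6,7,10,11,14,15,18,19,22,23,26,27,30,31): 1⊕1⊕1⊕1⊕1⊕1⊕1⊕1⊕0⊕0⊕0⊕0⊕0⊕1⊕0⊕1 = 0
s4 (pos 4,5,6,7,12,13,14,15,20,21,22,23,28,29,30,31): 0⊕1⊕1⊕1⊕0⊕1⊕1⊕1⊕0⊕1⊕0⊕0⊕1⊕0⊕0⊕1 = 1
s8 (pos 8,9,10,11,12,13,14,15,24,25,26,27,28,29,30,31): 0⊕1⊕1⊕1⊕0⊕1⊕1⊕1⊕1⊕0⊕0⊕1⊕1⊕0⊕0⊕1 = 0
s16 (pos 16,17,18,19,20,21,22,23,24,25,26,27,28,29,30,31): 1⊕1⊕0⊕0⊕0⊕1⊕0⊕0⊕1⊕0⊕0⊕1⊕1⊕0⊕0⊕1 = 1
Syndrome s16…s1 = 10101 → error at position 21.

10101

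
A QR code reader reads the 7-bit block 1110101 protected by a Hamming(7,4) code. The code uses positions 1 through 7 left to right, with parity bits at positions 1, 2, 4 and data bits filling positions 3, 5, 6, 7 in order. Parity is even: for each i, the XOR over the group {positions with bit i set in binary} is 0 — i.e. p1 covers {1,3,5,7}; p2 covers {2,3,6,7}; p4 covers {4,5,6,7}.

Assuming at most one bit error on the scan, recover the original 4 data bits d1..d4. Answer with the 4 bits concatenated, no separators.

1101

s1 (pos 1,3,5,7): 1⊕1⊕1⊕1 = 0
s2 (pos 2,3,6,7): 1⊕1⊕0⊕1 = 1
s4 (pos 4,5,6,7): 0⊕1⊕0⊕1 = 0
Syndrome s4…s1 = 010 → error at position 2.
Flip position 2: 1110101 → 1010101
Read data bits from positions 3,5,6,7: 1101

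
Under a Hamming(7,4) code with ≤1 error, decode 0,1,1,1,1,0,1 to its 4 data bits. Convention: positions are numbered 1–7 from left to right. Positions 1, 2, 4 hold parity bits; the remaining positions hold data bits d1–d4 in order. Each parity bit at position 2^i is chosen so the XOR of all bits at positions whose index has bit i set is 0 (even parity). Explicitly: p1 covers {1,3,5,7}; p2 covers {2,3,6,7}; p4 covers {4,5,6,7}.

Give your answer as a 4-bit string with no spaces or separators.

1100

s1 (pos 1,3,5,7): 0⊕1⊕1⊕1 = 1
s2 (pos 2,3,6,7): 1⊕1⊕0⊕1 = 1
s4 (pos 4,5,6,7): 1⊕1⊕0⊕1 = 1
Syndrome s4…s1 = 111 → error at position 7.
Flip position 7: 0111101 → 0111100
Read data bits from positions 3,5,6,7: 1100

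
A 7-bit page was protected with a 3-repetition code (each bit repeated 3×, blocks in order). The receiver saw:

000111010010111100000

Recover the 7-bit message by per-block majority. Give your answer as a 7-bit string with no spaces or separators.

Block 1 (000): 0 ones → 0
Block 2 (111): 3 ones → 1
Block 3 (010): 1 one → 0
Block 4 (010): 1 one → 0
Block 5 (111): 3 ones → 1
Block 6 (100): 1 one → 0
Block 7 (000): 0 ones → 0

0100100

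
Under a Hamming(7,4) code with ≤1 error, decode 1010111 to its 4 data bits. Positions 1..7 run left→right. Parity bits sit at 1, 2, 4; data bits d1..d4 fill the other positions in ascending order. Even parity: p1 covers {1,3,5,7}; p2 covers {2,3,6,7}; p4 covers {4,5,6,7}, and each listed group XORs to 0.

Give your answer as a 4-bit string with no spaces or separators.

s1 (pos 1,3,5,7): 1⊕1⊕1⊕1 = 0
s2 (pos 2,3,6,7): 0⊕1⊕1⊕1 = 1
s4 (pos 4,5,6,7): 0⊕1⊕1⊕1 = 1
Syndrome s4…s1 = 110 → error at position 6.
Flip position 6: 1010111 → 1010101
Read data bits from positions 3,5,6,7: 1101

1101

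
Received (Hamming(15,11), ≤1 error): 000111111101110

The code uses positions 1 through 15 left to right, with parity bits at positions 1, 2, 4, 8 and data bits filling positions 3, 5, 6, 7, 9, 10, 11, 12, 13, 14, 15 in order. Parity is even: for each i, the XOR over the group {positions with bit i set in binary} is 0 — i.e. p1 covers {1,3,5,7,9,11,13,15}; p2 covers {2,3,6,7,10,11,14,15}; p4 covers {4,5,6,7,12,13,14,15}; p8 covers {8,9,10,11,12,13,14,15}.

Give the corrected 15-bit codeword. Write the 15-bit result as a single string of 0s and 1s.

000011111101110

s1 (pos 1,3,5,7,9,11,13,15): 0⊕0⊕1⊕1⊕1⊕0⊕1⊕0 = 0
s2 (pos 2,3,6,7,10,11,14,15): 0⊕0⊕1⊕1⊕1⊕0⊕1⊕0 = 0
s4 (pos 4,5,6,7,12,13,14,15): 1⊕1⊕1⊕1⊕1⊕1⊕1⊕0 = 1
s8 (pos 8,9,10,11,12,13,14,15): 1⊕1⊕1⊕0⊕1⊕1⊕1⊕0 = 0
Syndrome s8…s1 = 0100 → error at position 4.
Flip position 4: 000111111101110 → 000011111101110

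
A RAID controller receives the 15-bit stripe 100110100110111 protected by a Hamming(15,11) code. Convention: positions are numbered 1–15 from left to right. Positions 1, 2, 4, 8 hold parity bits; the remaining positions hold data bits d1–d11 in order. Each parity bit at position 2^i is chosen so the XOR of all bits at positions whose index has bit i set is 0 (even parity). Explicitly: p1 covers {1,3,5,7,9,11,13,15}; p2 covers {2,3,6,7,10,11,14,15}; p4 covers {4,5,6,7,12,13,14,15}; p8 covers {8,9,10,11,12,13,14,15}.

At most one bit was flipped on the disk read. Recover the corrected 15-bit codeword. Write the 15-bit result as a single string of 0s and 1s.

100110100010111

s1 (pos 1,3,5,7,9,11,13,15): 1⊕0⊕1⊕1⊕0⊕1⊕1⊕1 = 0
s2 (pos 2,3,6,7,10,11,14,15): 0⊕0⊕0⊕1⊕1⊕1⊕1⊕1 = 1
s4 (pos 4,5,6,7,12,13,14,15): 1⊕1⊕0⊕1⊕0⊕1⊕1⊕1 = 0
s8 (pos 8,9,10,11,12,13,14,15): 0⊕0⊕1⊕1⊕0⊕1⊕1⊕1 = 1
Syndrome s8…s1 = 1010 → error at position 10.
Flip position 10: 100110100110111 → 100110100010111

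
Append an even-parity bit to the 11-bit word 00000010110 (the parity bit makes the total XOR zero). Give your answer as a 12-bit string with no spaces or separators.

XOR of the 11 data bits: 0⊕0⊕0⊕0⊕0⊕0⊕1⊕0⊕1⊕1⊕0 = 1
Parity bit = 1 (so all 12 bits XOR to 0).

000000101101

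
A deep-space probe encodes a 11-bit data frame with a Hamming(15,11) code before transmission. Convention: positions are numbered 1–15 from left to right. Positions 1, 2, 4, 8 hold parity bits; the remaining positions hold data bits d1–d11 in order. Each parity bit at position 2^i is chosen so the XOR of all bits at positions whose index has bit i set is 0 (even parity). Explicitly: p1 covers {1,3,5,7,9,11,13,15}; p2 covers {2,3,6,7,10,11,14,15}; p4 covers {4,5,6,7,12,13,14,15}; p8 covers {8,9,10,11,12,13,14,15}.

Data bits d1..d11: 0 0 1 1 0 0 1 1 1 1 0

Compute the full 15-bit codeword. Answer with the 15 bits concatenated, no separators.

Place data at non-parity positions: p1 p2 0 p4 0 1 1 p8 0 0 1 1 1 1 0
p1 (pos 1,3,5,7,9,11,13,15): XOR of data positions = 0⊕0⊕1⊕0⊕1⊕1⊕0 = 1
p2 (pos 2,3,6,7,10,11,14,15): XOR of data positions = 0⊕1⊕1⊕0⊕1⊕1⊕0 = 0
p4 (pos 4,5,6,7,12,13,14,15): XOR of data positions = 0⊕1⊕1⊕1⊕1⊕1⊕0 = 1
p8 (pos 8,9,10,11,12,13,14,15): XOR of data positions = 0⊕0⊕1⊕1⊕1⊕1⊕0 = 0
Codeword: 100101100011110

100101100011110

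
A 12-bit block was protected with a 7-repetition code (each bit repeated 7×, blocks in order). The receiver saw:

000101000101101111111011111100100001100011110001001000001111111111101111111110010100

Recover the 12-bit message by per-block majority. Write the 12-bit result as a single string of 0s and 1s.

Block 1 (0001010): 2 ones → 0
Block 2 (0010110): 3 ones → 0
Block 3 (1111111): 7 ones → 1
Block 4 (0111111): 6 ones → 1
Block 5 (0010000): 1 one → 0
Block 6 (1100011): 4 ones → 1
Block 7 (1100010): 3 ones → 0
Block 8 (0100000): 1 one → 0
Block 9 (1111111): 7 ones → 1
Block 10 (1111011): 6 ones → 1
Block 11 (1111111): 7 ones → 1
Block 12 (0010100): 2 ones → 0

001101001110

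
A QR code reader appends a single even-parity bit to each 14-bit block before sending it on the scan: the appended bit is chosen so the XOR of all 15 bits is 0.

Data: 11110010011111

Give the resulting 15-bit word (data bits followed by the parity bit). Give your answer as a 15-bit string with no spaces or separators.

111100100111110

XOR of the 14 data bits: 1⊕1⊕1⊕1⊕0⊕0⊕1⊕0⊕0⊕1⊕1⊕1⊕1⊕1 = 0
Parity bit = 0 (so all 15 bits XOR to 0).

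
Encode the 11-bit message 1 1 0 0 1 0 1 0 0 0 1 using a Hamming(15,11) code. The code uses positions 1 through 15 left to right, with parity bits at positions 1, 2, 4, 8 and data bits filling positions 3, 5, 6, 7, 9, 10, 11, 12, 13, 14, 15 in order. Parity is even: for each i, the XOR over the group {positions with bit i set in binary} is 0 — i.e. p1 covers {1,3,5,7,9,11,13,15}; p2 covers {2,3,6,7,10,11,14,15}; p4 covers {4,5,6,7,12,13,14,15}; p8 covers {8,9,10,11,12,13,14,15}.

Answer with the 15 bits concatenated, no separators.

111010011010001

Place data at non-parity positions: p1 p2 1 p4 1 0 0 p8 1 0 1 0 0 0 1
p1 (pos 1,3,5,7,9,11,13,15): XOR of data positions = 1⊕1⊕0⊕1⊕1⊕0⊕1 = 1
p2 (pos 2,3,6,7,10,11,14,15): XOR of data positions = 1⊕0⊕0⊕0⊕1⊕0⊕1 = 1
p4 (pos 4,5,6,7,12,13,14,15): XOR of data positions = 1⊕0⊕0⊕0⊕0⊕0⊕1 = 0
p8 (pos 8,9,10,11,12,13,14,15): XOR of data positions = 1⊕0⊕1⊕0⊕0⊕0⊕1 = 1
Codeword: 111010011010001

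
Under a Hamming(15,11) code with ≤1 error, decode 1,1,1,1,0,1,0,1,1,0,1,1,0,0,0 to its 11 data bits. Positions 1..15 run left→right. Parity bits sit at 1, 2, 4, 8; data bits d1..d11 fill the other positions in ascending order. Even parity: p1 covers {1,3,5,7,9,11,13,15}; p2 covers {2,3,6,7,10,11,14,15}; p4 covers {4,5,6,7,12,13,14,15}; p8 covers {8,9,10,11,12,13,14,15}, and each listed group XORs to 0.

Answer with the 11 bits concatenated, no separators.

s1 (pos 1,3,5,7,9,11,13,15): 1⊕1⊕0⊕0⊕1⊕1⊕0⊕0 = 0
s2 (pos 2,3,6,7,10,11,14,15): 1⊕1⊕1⊕0⊕0⊕1⊕0⊕0 = 0
s4 (pos 4,5,6,7,12,13,14,15): 1⊕0⊕1⊕0⊕1⊕0⊕0⊕0 = 1
s8 (pos 8,9,10,11,12,13,14,15): 1⊕1⊕0⊕1⊕1⊕0⊕0⊕0 = 0
Syndrome s8…s1 = 0100 → error at position 4.
Flip position 4: 111101011011000 → 111001011011000
Read data bits from positions 3,5,6,7,9,10,11,12,13,14,15: 10101011000

10101011000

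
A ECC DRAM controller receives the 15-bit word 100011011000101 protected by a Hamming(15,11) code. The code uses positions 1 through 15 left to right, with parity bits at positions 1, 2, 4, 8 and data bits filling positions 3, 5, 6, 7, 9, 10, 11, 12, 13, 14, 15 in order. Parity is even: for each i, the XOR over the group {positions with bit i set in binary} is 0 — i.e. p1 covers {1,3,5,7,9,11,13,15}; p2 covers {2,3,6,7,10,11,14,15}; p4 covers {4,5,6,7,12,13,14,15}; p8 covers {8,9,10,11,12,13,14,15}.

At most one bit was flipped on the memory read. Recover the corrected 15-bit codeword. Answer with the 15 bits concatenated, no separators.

s1 (pos 1,3,5,7,9,11,13,15): 1⊕0⊕1⊕0⊕1⊕0⊕1⊕1 = 1
s2 (pos 2,3,6,7,10,11,14,15): 0⊕0⊕1⊕0⊕0⊕0⊕0⊕1 = 0
s4 (pos 4,5,6,7,12,13,14,15): 0⊕1⊕1⊕0⊕0⊕1⊕0⊕1 = 0
s8 (pos 8,9,10,11,12,13,14,15): 1⊕1⊕0⊕0⊕0⊕1⊕0⊕1 = 0
Syndrome s8…s1 = 0001 → error at position 1.
Flip position 1: 100011011000101 → 000011011000101

000011011000101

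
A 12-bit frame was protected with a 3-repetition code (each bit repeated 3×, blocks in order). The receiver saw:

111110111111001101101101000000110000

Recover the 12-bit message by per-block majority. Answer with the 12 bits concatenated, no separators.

Block 1 (111): 3 ones → 1
Block 2 (110): 2 ones → 1
Block 3 (111): 3 ones → 1
Block 4 (111): 3 ones → 1
Block 5 (001): 1 one → 0
Block 6 (101): 2 ones → 1
Block 7 (101): 2 ones → 1
Block 8 (101): 2 ones → 1
Block 9 (000): 0 ones → 0
Block 10 (000): 0 ones → 0
Block 11 (110): 2 ones → 1
Block 12 (000): 0 ones → 0

111101110010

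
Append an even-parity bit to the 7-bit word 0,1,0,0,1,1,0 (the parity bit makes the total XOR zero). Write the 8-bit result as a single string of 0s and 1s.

01001101

XOR of the 7 data bits: 0⊕1⊕0⊕0⊕1⊕1⊕0 = 1
Parity bit = 1 (so all 8 bits XOR to 0).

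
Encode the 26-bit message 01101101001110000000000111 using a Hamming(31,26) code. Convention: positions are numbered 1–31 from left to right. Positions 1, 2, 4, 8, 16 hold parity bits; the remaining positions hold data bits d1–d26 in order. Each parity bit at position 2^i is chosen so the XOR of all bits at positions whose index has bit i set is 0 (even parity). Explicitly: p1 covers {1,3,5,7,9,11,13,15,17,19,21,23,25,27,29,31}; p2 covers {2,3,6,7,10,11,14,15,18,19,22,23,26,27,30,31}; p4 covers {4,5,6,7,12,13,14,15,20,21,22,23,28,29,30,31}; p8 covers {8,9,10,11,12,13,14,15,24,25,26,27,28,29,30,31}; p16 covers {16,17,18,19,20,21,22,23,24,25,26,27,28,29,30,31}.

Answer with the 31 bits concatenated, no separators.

Place data at non-parity positions: p1 p2 0 p4 1 1 0 p8 1 1 0 1 0 0 1 p16 1 1 0 0 0 0 0 0 0 0 0 0 1 1 1
p1 (pos 1,3,5,7,9,11,13,15,17,19,21,23,25,27,29,31): XOR of data positions = 0⊕1⊕0⊕1⊕0⊕0⊕1⊕1⊕0⊕0⊕0⊕0⊕0⊕1⊕1 = 0
p2 (pos 2,3,6,7,10,11,14,15,18,19,22,23,26,27,30,31): XOR of data positions = 0⊕1⊕0⊕1⊕0⊕0⊕1⊕1⊕0⊕0⊕0⊕0⊕0⊕1⊕1 = 0
p4 (pos 4,5,6,7,12,13,14,15,20,21,22,23,28,29,30,31): XOR of data positions = 1⊕1⊕0⊕1⊕0⊕0⊕1⊕0⊕0⊕0⊕0⊕0⊕1⊕1⊕1 = 1
p8 (pos 8,9,10,11,12,13,14,15,24,25,26,27,28,29,30,31): XOR of data positions = 1⊕1⊕0⊕1⊕0⊕0⊕1⊕0⊕0⊕0⊕0⊕0⊕1⊕1⊕1 = 1
p16 (pos 16,17,18,19,20,21,22,23,24,25,26,27,28,29,30,31): XOR of data positions = 1⊕1⊕0⊕0⊕0⊕0⊕0⊕0⊕0⊕0⊕0⊕0⊕1⊕1⊕1 = 1
Codeword: 0001110111010011110000000000111

0001110111010011110000000000111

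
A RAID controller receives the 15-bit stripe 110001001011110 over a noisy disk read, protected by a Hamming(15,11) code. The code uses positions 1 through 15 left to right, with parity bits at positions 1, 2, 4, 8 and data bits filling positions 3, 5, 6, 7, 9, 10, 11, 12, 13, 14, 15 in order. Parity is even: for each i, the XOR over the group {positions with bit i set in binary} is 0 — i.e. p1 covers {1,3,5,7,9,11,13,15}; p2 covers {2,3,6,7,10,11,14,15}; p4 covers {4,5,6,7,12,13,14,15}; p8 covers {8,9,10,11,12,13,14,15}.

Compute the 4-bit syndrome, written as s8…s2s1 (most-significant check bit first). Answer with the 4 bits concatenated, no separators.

1000

s1 (pos 1,3,5,7,9,11,13,15): 1⊕0⊕0⊕0⊕1⊕1⊕1⊕0 = 0
s2 (pos 2,3,6,7,10,11,14,15): 1⊕0⊕1⊕0⊕0⊕1⊕1⊕0 = 0
s4 (pos 4,5,6,7,12,13,14,15): 0⊕0⊕1⊕0⊕1⊕1⊕1⊕0 = 0
s8 (pos 8,9,10,11,12,13,14,15): 0⊕1⊕0⊕1⊕1⊕1⊕1⊕0 = 1
Syndrome s8…s1 = 1000 → error at position 8.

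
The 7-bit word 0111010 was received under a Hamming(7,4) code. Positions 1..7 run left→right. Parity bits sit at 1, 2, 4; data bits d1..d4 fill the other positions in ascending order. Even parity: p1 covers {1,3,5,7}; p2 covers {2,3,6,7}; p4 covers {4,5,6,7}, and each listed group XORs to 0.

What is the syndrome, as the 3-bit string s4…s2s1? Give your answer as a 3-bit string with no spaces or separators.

s1 (pos 1,3,5,7): 0⊕1⊕0⊕0 = 1
s2 (pos 2,3,6,7): 1⊕1⊕1⊕0 = 1
s4 (pos 4,5,6,7): 1⊕0⊕1⊕0 = 0
Syndrome s4…s1 = 011 → error at position 3.

011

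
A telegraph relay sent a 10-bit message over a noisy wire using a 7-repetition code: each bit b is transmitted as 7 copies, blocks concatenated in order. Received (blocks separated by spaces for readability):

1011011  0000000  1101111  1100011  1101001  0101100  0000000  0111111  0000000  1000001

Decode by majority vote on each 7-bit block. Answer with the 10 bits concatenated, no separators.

1011100100

Block 1 (1011011): 5 ones → 1
Block 2 (0000000): 0 ones → 0
Block 3 (1101111): 6 ones → 1
Block 4 (1100011): 4 ones → 1
Block 5 (1101001): 4 ones → 1
Block 6 (0101100): 3 ones → 0
Block 7 (0000000): 0 ones → 0
Block 8 (0111111): 6 ones → 1
Block 9 (0000000): 0 ones → 0
Block 10 (1000001): 2 ones → 0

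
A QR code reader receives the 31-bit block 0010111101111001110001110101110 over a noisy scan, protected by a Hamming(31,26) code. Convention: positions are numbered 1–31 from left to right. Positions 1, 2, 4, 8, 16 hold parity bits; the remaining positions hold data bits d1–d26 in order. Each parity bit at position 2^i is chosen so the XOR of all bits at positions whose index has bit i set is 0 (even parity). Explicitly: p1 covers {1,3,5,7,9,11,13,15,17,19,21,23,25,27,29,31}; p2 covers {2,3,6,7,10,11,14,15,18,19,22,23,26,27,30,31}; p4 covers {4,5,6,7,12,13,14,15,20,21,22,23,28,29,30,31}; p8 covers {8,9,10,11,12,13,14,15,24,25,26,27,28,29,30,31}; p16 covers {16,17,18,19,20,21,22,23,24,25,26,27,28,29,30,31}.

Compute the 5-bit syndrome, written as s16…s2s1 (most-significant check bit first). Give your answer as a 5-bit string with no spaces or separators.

00000

s1 (pos 1,3,5,7,9,11,13,15,17,19,21,23,25,27,29,31): 0⊕1⊕1⊕1⊕0⊕1⊕1⊕0⊕1⊕0⊕0⊕1⊕0⊕0⊕1⊕0 = 0
s2 (pos 2,3,6,7,10,11,14,15,18,19,22,23,26,27,30,31): 0⊕1⊕1⊕1⊕1⊕1⊕0⊕0⊕1⊕0⊕1⊕1⊕1⊕0⊕1⊕0 = 0
s4 (pos 4,5,6,7,12,13,14,15,20,21,22,23,28,29,30,31): 0⊕1⊕1⊕1⊕1⊕1⊕0⊕0⊕0⊕0⊕1⊕1⊕1⊕1⊕1⊕0 = 0
s8 (pos 8,9,10,11,12,13,14,15,24,25,26,27,28,29,30,31): 1⊕0⊕1⊕1⊕1⊕1⊕0⊕0⊕1⊕0⊕1⊕0⊕1⊕1⊕1⊕0 = 0
s16 (pos 16,17,18,19,20,21,22,23,24,25,26,27,28,29,30,31): 1⊕1⊕1⊕0⊕0⊕0⊕1⊕1⊕1⊕0⊕1⊕0⊕1⊕1⊕1⊕0 = 0
Syndrome s16…s1 = 00000 → no error.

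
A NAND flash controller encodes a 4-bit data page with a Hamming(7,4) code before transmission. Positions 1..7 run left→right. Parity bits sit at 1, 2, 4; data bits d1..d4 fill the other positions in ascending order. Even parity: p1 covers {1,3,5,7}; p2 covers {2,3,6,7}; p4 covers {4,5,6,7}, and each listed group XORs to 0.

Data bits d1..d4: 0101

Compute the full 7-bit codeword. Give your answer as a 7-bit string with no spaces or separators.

0100101

Place data at non-parity positions: p1 p2 0 p4 1 0 1
p1 (pos 1,3,5,7): XOR of data positions = 0⊕1⊕1 = 0
p2 (pos 2,3,6,7): XOR of data positions = 0⊕0⊕1 = 1
p4 (pos 4,5,6,7): XOR of data positions = 1⊕0⊕1 = 0
Codeword: 0100101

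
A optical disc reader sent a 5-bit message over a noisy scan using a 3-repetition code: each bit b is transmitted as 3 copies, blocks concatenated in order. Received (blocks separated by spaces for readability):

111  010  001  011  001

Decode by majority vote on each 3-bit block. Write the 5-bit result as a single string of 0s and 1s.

Block 1 (111): 3 ones → 1
Block 2 (010): 1 one → 0
Block 3 (001): 1 one → 0
Block 4 (011): 2 ones → 1
Block 5 (001): 1 one → 0

10010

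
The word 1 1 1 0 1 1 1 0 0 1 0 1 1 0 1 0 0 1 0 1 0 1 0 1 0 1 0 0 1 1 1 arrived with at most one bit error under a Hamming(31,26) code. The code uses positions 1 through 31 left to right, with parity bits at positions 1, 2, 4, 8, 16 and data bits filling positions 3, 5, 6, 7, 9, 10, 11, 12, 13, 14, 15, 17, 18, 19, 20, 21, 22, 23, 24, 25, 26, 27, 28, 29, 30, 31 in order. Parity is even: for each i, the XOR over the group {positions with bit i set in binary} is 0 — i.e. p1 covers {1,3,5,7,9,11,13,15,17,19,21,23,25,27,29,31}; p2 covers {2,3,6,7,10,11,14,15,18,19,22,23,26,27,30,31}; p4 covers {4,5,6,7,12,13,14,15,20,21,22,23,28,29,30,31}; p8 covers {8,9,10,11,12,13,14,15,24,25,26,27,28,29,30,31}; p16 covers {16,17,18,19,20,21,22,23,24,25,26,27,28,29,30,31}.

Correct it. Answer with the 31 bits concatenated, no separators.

s1 (pos 1,3,5,7,9,11,13,15,17,19,21,23,25,27,29,31): 1⊕1⊕1⊕1⊕0⊕0⊕1⊕1⊕0⊕0⊕0⊕0⊕0⊕0⊕1⊕1 = 0
s2 (pos 2,3,6,7,10,11,14,15,18,19,22,23,26,27,30,31): 1⊕1⊕1⊕1⊕1⊕0⊕0⊕1⊕1⊕0⊕1⊕0⊕1⊕0⊕1⊕1 = 1
s4 (pos 4,5,6,7,12,13,14,15,20,21,22,23,28,29,30,31): 0⊕1⊕1⊕1⊕1⊕1⊕0⊕1⊕1⊕0⊕1⊕0⊕0⊕1⊕1⊕1 = 1
s8 (pos 8,9,10,11,12,13,14,15,24,25,26,27,28,29,30,31): 0⊕0⊕1⊕0⊕1⊕1⊕0⊕1⊕1⊕0⊕1⊕0⊕0⊕1⊕1⊕1 = 1
s16 (pos 16,17,18,19,20,21,22,23,24,25,26,27,28,29,30,31): 0⊕0⊕1⊕0⊕1⊕0⊕1⊕0⊕1⊕0⊕1⊕0⊕0⊕1⊕1⊕1 = 0
Syndrome s16…s1 = 01110 → error at position 14.
Flip position 14: 1110111001011010010101010100111 → 1110111001011110010101010100111

1110111001011110010101010100111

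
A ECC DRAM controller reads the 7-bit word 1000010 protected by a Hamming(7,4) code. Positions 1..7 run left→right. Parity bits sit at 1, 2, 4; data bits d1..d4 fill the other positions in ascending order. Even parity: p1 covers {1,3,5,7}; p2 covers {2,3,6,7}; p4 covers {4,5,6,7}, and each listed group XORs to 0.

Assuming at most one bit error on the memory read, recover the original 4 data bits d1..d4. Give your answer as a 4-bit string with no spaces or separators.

0011

s1 (pos 1,3,5,7): 1⊕0⊕0⊕0 = 1
s2 (pos 2,3,6,7): 0⊕0⊕1⊕0 = 1
s4 (pos 4,5,6,7): 0⊕0⊕1⊕0 = 1
Syndrome s4…s1 = 111 → error at position 7.
Flip position 7: 1000010 → 1000011
Read data bits from positions 3,5,6,7: 0011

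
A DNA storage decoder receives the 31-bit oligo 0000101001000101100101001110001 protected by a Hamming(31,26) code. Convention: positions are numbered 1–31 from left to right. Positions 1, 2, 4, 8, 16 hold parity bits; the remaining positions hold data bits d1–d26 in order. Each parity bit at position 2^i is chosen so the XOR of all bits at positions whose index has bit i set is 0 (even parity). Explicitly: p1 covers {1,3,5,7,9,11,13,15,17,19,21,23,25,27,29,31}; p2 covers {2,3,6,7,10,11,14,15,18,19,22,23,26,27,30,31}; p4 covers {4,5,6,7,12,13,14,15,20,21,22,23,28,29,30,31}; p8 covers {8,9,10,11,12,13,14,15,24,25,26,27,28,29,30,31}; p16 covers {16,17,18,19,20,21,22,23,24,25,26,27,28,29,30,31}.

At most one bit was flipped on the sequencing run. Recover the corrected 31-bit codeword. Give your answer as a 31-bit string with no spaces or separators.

0100101001000101100101001110001

s1 (pos 1,3,5,7,9,11,13,15,17,19,21,23,25,27,29,31): 0⊕0⊕1⊕1⊕0⊕0⊕0⊕0⊕1⊕0⊕0⊕0⊕1⊕1⊕0⊕1 = 0
s2 (pos 2,3,6,7,10,11,14,15,18,19,22,23,26,27,30,31): 0⊕0⊕0⊕1⊕1⊕0⊕1⊕0⊕0⊕0⊕1⊕0⊕1⊕1⊕0⊕1 = 1
s4 (pos 4,5,6,7,12,13,14,15,20,21,22,23,28,29,30,31): 0⊕1⊕0⊕1⊕0⊕0⊕1⊕0⊕1⊕0⊕1⊕0⊕0⊕0⊕0⊕1 = 0
s8 (pos 8,9,10,11,12,13,14,15,24,25,26,27,28,29,30,31): 0⊕0⊕1⊕0⊕0⊕0⊕1⊕0⊕0⊕1⊕1⊕1⊕0⊕0⊕0⊕1 = 0
s16 (pos 16,17,18,19,20,21,22,23,24,25,26,27,28,29,30,31): 1⊕1⊕0⊕0⊕1⊕0⊕1⊕0⊕0⊕1⊕1⊕1⊕0⊕0⊕0⊕1 = 0
Syndrome s16…s1 = 00010 → error at position 2.
Flip position 2: 0000101001000101100101001110001 → 0100101001000101100101001110001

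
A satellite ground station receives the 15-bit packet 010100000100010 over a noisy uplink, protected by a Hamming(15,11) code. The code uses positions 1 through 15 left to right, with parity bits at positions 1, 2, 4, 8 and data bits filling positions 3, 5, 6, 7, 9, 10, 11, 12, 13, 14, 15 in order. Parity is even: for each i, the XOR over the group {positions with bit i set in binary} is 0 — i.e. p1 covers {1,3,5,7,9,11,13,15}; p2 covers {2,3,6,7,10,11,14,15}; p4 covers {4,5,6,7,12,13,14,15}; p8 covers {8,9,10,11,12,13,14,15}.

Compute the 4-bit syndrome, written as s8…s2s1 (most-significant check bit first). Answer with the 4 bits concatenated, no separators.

0010

s1 (pos 1,3,5,7,9,11,13,15): 0⊕0⊕0⊕0⊕0⊕0⊕0⊕0 = 0
s2 (pos 2,3,6,7,10,11,14,15): 1⊕0⊕0⊕0⊕1⊕0⊕1⊕0 = 1
s4 (pos 4,5,6,7,12,13,14,15): 1⊕0⊕0⊕0⊕0⊕0⊕1⊕0 = 0
s8 (pos 8,9,10,11,12,13,14,15): 0⊕0⊕1⊕0⊕0⊕0⊕1⊕0 = 0
Syndrome s8…s1 = 0010 → error at position 2.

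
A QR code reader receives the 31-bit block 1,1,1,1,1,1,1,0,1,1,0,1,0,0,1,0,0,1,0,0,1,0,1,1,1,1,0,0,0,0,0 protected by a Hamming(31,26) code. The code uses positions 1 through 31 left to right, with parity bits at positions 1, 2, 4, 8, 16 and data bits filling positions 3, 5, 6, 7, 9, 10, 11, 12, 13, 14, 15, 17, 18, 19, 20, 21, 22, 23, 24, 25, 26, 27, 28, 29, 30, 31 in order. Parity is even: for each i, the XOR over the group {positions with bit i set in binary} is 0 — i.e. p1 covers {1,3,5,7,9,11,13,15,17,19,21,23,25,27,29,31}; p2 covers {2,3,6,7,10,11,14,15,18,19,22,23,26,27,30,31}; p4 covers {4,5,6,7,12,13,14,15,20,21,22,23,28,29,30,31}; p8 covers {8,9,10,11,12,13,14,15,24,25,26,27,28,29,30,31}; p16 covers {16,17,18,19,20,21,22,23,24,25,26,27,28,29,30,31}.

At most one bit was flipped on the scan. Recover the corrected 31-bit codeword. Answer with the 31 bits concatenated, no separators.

s1 (pos 1,3,5,7,9,11,13,15,17,19,21,23,25,27,29,31): 1⊕1⊕1⊕1⊕1⊕0⊕0⊕1⊕0⊕0⊕1⊕1⊕1⊕0⊕0⊕0 = 1
s2 (pos 2,3,6,7,10,11,14,15,18,19,22,23,26,27,30,31): 1⊕1⊕1⊕1⊕1⊕0⊕0⊕1⊕1⊕0⊕0⊕1⊕1⊕0⊕0⊕0 = 1
s4 (pos 4,5,6,7,12,13,14,15,20,21,22,23,28,29,30,31): 1⊕1⊕1⊕1⊕1⊕0⊕0⊕1⊕0⊕1⊕0⊕1⊕0⊕0⊕0⊕0 = 0
s8 (pos 8,9,10,11,12,13,14,15,24,25,26,27,28,29,30,31): 0⊕1⊕1⊕0⊕1⊕0⊕0⊕1⊕1⊕1⊕1⊕0⊕0⊕0⊕0⊕0 = 1
s16 (pos 16,17,18,19,20,21,22,23,24,25,26,27,28,29,30,31): 0⊕0⊕1⊕0⊕0⊕1⊕0⊕1⊕1⊕1⊕1⊕0⊕0⊕0⊕0⊕0 = 0
Syndrome s16…s1 = 01011 → error at position 11.
Flip position 11: 1111111011010010010010111100000 → 1111111011110010010010111100000

1111111011110010010010111100000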